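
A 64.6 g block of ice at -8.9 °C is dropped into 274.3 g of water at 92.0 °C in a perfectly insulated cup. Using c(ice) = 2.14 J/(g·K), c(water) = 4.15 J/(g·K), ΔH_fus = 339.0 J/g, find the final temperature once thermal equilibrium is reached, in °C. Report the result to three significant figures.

T_f = 58.0 °C

Heat to bring ice to 0 °C and melt it: q₁ = 64.6×2.14×8.9 + 64.6×339.0 = 23130 J
Heat the water can supply cooling to 0 °C: 274.3×4.15×92.0 = 104728 J > q₁, so all ice melts.
Energy balance: 274.3×4.15×(92.0 − T) = 23130 + 64.6×4.15×(T − 0)
1138.345(92.0 − T) = 23130 + 268.09 T
104728 − 23130 = 1406.435 T
T = 81598 / 1406.435 = 58.02 °C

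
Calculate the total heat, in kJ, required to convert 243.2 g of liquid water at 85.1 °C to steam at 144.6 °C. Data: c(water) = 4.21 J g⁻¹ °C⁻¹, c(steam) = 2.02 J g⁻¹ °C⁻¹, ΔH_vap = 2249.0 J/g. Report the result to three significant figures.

q = 584 kJ

q1 (heat water 85.1→100.0 °C): 243.2 × 4.21 × 14.9 = 15256 J
q2 (vaporize at 100 °C): 243.2 × 2249.0 = 546957 J
q3 (heat steam 100.0→144.6 °C): 243.2 × 2.02 × 44.6 = 21910 J
Total: 15256 + 546957 + 21910 = 584123 J = 584 kJ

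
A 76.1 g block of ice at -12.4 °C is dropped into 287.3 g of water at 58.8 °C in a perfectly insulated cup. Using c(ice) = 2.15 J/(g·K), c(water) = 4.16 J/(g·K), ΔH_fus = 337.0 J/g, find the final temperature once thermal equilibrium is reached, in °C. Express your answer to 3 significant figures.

T_f = 28.2 °C

Heat to bring ice to 0 °C and melt it: q₁ = 76.1×2.15×12.4 + 76.1×337.0 = 27675 J
Heat the water can supply cooling to 0 °C: 287.3×4.16×58.8 = 70275.9 J > q₁, so all ice melts.
Energy balance: 287.3×4.16×(58.8 − T) = 27675 + 76.1×4.16×(T − 0)
1195.168(58.8 − T) = 27675 + 316.576 T
70275.9 − 27675 = 1511.744 T
T = 42600.9 / 1511.744 = 28.18 °C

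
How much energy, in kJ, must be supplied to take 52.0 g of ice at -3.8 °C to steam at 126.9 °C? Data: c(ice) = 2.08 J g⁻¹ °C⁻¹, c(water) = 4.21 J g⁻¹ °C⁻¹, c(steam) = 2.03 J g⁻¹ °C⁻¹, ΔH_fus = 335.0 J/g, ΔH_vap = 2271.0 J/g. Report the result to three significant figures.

q1 (heat ice -3.8→0.0 °C): 52.0 × 2.08 × 3.8 = 411 J
q2 (melt at 0 °C): 52.0 × 335.0 = 17420 J
q3 (heat water 0.0→100.0 °C): 52.0 × 4.21 × 100.0 = 21892 J
q4 (vaporize at 100 °C): 52.0 × 2271.0 = 118092 J
q5 (heat steam 100.0→126.9 °C): 52.0 × 2.03 × 26.9 = 2840 J
Total: 411 + 17420 + 21892 + 118092 + 2840 = 160655 J = 161 kJ

q = 161 kJ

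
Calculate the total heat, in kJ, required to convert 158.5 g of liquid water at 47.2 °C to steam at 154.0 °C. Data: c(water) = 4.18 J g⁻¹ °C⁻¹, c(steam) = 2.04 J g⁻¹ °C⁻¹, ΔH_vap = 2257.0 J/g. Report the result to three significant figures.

q1 (heat water 47.2→100.0 °C): 158.5 × 4.18 × 52.8 = 34982 J
q2 (vaporize at 100 °C): 158.5 × 2257.0 = 357735 J
q3 (heat steam 100.0→154.0 °C): 158.5 × 2.04 × 54.0 = 17460 J
Total: 34982 + 357735 + 17460 = 410177 J = 410 kJ

q = 410 kJ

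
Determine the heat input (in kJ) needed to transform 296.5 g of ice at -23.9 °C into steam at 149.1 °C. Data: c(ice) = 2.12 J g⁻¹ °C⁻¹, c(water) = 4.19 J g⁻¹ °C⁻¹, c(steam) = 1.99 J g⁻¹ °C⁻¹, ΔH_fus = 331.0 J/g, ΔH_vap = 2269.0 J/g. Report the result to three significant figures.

q = 939 kJ

q1 (heat ice -23.9→0.0 °C): 296.5 × 2.12 × 23.9 = 15023 J
q2 (melt at 0 °C): 296.5 × 331.0 = 98142 J
q3 (heat water 0.0→100.0 °C): 296.5 × 4.19 × 100.0 = 124234 J
q4 (vaporize at 100 °C): 296.5 × 2269.0 = 672759 J
q5 (heat steam 100.0→149.1 °C): 296.5 × 1.99 × 49.1 = 28971 J
Total: 15023 + 98142 + 124234 + 672759 + 28971 = 939129 J = 939 kJ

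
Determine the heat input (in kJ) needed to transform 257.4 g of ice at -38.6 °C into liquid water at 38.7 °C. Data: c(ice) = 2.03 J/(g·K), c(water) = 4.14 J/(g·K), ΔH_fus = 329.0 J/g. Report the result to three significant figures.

q1 (heat ice -38.6→0.0 °C): 257.4 × 2.03 × 38.6 = 20169 J
q2 (melt at 0 °C): 257.4 × 329.0 = 84685 J
q3 (heat water 0.0→38.7 °C): 257.4 × 4.14 × 38.7 = 41240 J
Total: 20169 + 84685 + 41240 = 146094 J = 146 kJ

q = 146 kJ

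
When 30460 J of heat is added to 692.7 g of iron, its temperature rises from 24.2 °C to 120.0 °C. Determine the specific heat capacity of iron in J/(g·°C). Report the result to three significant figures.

c = q / (m ΔT) = 30460 / (692.7 × 95.8)
c = 30460 / 66360.66 = 0.459 J/(g·°C)

c = 0.459 J/(g·°C)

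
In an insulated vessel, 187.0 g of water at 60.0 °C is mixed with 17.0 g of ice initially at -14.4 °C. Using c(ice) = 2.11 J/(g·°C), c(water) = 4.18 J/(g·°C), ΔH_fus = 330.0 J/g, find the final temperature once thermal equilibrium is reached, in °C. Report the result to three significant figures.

T_f = 47.8 °C

Heat to bring ice to 0 °C and melt it: q₁ = 17.0×2.11×14.4 + 17.0×330.0 = 6126.5 J
Heat the water can supply cooling to 0 °C: 187.0×4.18×60.0 = 46899.6 J > q₁, so all ice melts.
Energy balance: 187.0×4.18×(60.0 − T) = 6126.5 + 17.0×4.18×(T − 0)
781.66(60.0 − T) = 6126.5 + 71.06 T
46899.6 − 6126.5 = 852.72 T
T = 40773.1 / 852.72 = 47.82 °C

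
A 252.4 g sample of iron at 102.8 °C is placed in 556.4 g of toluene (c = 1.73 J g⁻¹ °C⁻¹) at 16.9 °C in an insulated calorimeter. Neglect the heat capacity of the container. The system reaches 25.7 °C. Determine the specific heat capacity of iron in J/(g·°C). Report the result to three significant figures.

c = 0.435 J/(g·°C)

q_gained = (556.4 × 1.73) × (25.7 − 16.9) = 8471 J
q_lost = 252.4 × c × (102.8 − 25.7) = 19460.04 c
Set equal: c = 8471 / 19460.04 = 0.435 J/(g·°C)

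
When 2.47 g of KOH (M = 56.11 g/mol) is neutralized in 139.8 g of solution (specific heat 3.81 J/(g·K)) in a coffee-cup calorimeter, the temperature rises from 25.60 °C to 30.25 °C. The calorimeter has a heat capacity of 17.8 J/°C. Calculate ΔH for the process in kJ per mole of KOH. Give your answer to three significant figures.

|ΔT| = |30.25 − 25.60| = 4.65 °C
|q_surr| = (139.8 × 3.81 + 17.8) × 4.65 = 550.438 × 4.65 = 2559.5 J
n(KOH) = 2.47 / 56.11 = 0.044021 mol
Temperature rose, so q_rxn = −|q_surr| = -2.5595 kJ
ΔH = q_rxn / n = -58.14 kJ/mol

ΔH = -58.1 kJ/mol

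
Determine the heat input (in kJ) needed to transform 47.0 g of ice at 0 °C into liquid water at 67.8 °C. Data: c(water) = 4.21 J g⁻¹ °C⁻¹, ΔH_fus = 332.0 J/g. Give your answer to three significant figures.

q = 29.0 kJ

q1 (melt at 0 °C): 47.0 × 332.0 = 15604 J
q2 (heat water 0.0→67.8 °C): 47.0 × 4.21 × 67.8 = 13416 J
Total: 15604 + 13416 = 29020 J = 29.0 kJ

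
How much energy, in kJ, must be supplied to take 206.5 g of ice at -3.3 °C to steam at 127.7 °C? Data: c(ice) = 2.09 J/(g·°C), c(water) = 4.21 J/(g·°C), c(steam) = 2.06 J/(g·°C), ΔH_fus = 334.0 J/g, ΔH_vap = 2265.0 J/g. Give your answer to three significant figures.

q1 (heat ice -3.3→0.0 °C): 206.5 × 2.09 × 3.3 = 1424 J
q2 (melt at 0 °C): 206.5 × 334.0 = 68971 J
q3 (heat water 0.0→100.0 °C): 206.5 × 4.21 × 100.0 = 86937 J
q4 (vaporize at 100 °C): 206.5 × 2265.0 = 467723 J
q5 (heat steam 100.0→127.7 °C): 206.5 × 2.06 × 27.7 = 11783 J
Total: 1424 + 68971 + 86937 + 467723 + 11783 = 636838 J = 637 kJ

q = 637 kJ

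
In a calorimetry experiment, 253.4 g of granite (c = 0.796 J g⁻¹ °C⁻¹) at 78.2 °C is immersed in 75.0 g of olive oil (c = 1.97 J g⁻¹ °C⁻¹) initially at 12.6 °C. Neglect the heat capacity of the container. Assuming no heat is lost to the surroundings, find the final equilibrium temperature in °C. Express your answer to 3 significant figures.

Heat lost by granite = heat gained by olive oil.
(253.4)(0.796)(78.2 − T) = (75.0)(1.97)(T − 12.6)
201.7064 (78.2 − T) = 147.75 (T − 12.6)
15773 − 201.7064 T = 147.75 T − 1861.7
17634.7 = 349.4564 T
T = 50.46 °C

T_f = 50.5 °C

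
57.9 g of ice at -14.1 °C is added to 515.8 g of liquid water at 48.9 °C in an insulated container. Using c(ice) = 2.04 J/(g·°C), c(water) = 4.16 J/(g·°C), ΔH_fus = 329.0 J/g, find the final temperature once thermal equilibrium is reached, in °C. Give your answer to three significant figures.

T_f = 35.3 °C

Heat to bring ice to 0 °C and melt it: q₁ = 57.9×2.04×14.1 + 57.9×329.0 = 20715 J
Heat the water can supply cooling to 0 °C: 515.8×4.16×48.9 = 104926 J > q₁, so all ice melts.
Energy balance: 515.8×4.16×(48.9 − T) = 20715 + 57.9×4.16×(T − 0)
2145.728(48.9 − T) = 20715 + 240.864 T
104926 − 20715 = 2386.592 T
T = 84211 / 2386.592 = 35.29 °C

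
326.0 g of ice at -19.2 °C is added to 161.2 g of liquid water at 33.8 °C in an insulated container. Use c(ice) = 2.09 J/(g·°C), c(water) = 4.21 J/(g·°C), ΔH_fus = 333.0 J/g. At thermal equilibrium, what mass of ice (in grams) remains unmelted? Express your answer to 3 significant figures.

m_ice remaining = 296 g

Heat to warm all ice to 0 °C: 326.0×2.09×19.2 = 13082 J
Heat released by water cooling to 0 °C: 161.2×4.21×33.8 = 22938 J
22938 J < 13082 + 326.0×333.0 = 121640 J, so not all ice melts; final T = 0 °C.
Heat left for melting: 22938 − 13082 = 9856 J
Mass melted = 9856 / 333.0 = 29.60 g
Ice remaining = 326.0 − 29.60 = 296.40 g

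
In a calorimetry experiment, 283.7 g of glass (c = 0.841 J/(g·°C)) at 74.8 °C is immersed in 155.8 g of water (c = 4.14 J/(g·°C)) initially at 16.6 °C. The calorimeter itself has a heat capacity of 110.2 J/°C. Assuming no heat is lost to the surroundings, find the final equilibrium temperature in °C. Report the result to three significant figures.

T_f = 30.6 °C

Heat lost by glass = heat gained by water + calorimeter.
(283.7)(0.841)(74.8 − T) = [(155.8)(4.14) + 110.2](T − 16.6)
238.5917 (74.8 − T) = 755.212 (T − 16.6)
17847 − 238.5917 T = 755.212 T − 12537
30384 = 993.8037 T
T = 30.57 °C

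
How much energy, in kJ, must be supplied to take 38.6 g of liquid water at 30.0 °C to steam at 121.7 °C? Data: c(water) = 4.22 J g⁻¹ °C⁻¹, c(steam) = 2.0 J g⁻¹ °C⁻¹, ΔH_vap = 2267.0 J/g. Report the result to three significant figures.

q1 (heat water 30.0→100.0 °C): 38.6 × 4.22 × 70.0 = 11402 J
q2 (vaporize at 100 °C): 38.6 × 2267.0 = 87506 J
q3 (heat steam 100.0→121.7 °C): 38.6 × 2.0 × 21.7 = 1675 J
Total: 11402 + 87506 + 1675 = 100583 J = 101 kJ

q = 101 kJ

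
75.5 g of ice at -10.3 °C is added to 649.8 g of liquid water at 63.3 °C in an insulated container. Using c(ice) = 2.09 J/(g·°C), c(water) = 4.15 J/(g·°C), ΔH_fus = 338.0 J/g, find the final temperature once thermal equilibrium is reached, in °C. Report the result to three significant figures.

Heat to bring ice to 0 °C and melt it: q₁ = 75.5×2.09×10.3 + 75.5×338.0 = 27144 J
Heat the water can supply cooling to 0 °C: 649.8×4.15×63.3 = 170699 J > q₁, so all ice melts.
Energy balance: 649.8×4.15×(63.3 − T) = 27144 + 75.5×4.15×(T − 0)
2696.67(63.3 − T) = 27144 + 313.325 T
170699 − 27144 = 3009.995 T
T = 143555 / 3009.995 = 47.69 °C

T_f = 47.7 °C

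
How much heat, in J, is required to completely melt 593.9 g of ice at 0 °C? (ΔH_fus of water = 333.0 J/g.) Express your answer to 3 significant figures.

q = m × ΔH_fus = 593.9 × 333.0 = 197800 J

q = 198000 J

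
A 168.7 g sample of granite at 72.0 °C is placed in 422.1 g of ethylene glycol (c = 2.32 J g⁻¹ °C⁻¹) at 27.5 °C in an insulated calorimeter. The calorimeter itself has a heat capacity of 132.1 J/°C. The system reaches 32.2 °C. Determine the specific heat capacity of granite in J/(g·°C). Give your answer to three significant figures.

q_gained = (422.1 × 2.32 + 132.1) × (32.2 − 27.5) = 5223 J
q_lost = 168.7 × c × (72.0 − 32.2) = 6714.26 c
Set equal: c = 5223 / 6714.26 = 0.778 J/(g·°C)

c = 0.778 J/(g·°C)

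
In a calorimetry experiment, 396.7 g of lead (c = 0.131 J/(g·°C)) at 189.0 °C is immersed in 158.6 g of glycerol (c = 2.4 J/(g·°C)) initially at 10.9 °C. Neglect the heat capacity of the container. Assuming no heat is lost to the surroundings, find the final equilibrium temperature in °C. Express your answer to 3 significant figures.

T_f = 32.3 °C

Heat lost by lead = heat gained by glycerol.
(396.7)(0.131)(189.0 − T) = (158.6)(2.4)(T − 10.9)
51.9677 (189.0 − T) = 380.64 (T − 10.9)
9821.9 − 51.9677 T = 380.64 T − 4149.0
13970.9 = 432.6077 T
T = 32.29 °C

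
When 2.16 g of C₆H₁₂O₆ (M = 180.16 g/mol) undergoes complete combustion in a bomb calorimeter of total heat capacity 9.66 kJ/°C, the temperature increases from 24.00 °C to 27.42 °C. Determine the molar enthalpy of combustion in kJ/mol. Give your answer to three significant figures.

ΔH = -2760 kJ/mol

ΔT = 27.42 − 24.00 = 3.42 °C
q_cal = C_cal × ΔT = 9.66 × 3.42 = 33.0372 kJ
n = 2.16 / 180.16 = 0.01199 mol
q_rxn = −q_cal = -33.0372 kJ
ΔH = -33.0372 / 0.01199 = -2755 kJ/mol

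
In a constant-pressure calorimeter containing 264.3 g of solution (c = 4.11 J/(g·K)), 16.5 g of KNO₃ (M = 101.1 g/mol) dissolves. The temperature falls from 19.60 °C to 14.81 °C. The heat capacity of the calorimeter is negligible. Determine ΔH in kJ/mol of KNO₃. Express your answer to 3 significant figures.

ΔH = 31.9 kJ/mol

|ΔT| = |14.81 − 19.60| = 4.79 °C
|q_surr| = (264.3 × 4.11) × 4.79 = 1086.273 × 4.79 = 5203 J
n(KNO₃) = 16.5 / 101.1 = 0.1632 mol
Temperature fell, so q_rxn = +|q_surr| = 5.203 kJ
ΔH = q_rxn / n = 31.88 kJ/mol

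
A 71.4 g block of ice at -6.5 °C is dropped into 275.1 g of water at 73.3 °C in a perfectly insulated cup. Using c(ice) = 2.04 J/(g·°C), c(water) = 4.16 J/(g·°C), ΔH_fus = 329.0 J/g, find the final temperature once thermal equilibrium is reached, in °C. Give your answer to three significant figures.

Heat to bring ice to 0 °C and melt it: q₁ = 71.4×2.04×6.5 + 71.4×329.0 = 24437 J
Heat the water can supply cooling to 0 °C: 275.1×4.16×73.3 = 83885.7 J > q₁, so all ice melts.
Energy balance: 275.1×4.16×(73.3 − T) = 24437 + 71.4×4.16×(T − 0)
1144.416(73.3 − T) = 24437 + 297.024 T
83885.7 − 24437 = 1441.440 T
T = 59448.7 / 1441.440 = 41.24 °C

T_f = 41.2 °C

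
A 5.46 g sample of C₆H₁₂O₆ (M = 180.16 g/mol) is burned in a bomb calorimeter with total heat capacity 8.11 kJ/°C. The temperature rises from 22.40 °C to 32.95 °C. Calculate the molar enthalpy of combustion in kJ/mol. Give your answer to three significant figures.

ΔH = -2820 kJ/mol

ΔT = 32.95 − 22.40 = 10.55 °C
q_cal = C_cal × ΔT = 8.11 × 10.55 = 85.5605 kJ
n = 5.46 / 180.16 = 0.03031 mol
q_rxn = −q_cal = -85.5605 kJ
ΔH = -85.5605 / 0.03031 = -2823 kJ/mol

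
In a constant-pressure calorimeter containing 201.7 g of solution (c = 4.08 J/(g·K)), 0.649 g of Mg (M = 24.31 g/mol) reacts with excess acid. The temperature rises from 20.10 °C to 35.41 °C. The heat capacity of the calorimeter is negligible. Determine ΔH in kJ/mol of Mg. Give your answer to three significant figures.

ΔH = -472 kJ/mol

|ΔT| = |35.41 − 20.10| = 15.31 °C
|q_surr| = (201.7 × 4.08) × 15.31 = 822.936 × 15.31 = 12600 J
n(Mg) = 0.649 / 24.31 = 0.02670 mol
Temperature rose, so q_rxn = −|q_surr| = -12.60 kJ
ΔH = q_rxn / n = -471.9 kJ/mol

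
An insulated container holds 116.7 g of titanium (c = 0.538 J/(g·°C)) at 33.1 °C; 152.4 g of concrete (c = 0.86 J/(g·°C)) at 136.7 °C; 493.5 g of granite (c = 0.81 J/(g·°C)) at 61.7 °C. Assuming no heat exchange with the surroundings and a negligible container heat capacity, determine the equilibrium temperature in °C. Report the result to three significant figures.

Σ mᵢcᵢ(T − Tᵢ) = 0  ⇒  T = Σ mᵢcᵢTᵢ / Σ mᵢcᵢ
Σ mᵢcᵢ = 116.7×0.538 + 152.4×0.86 + 493.5×0.81 = 593.5836
Σ mᵢcᵢTᵢ = 62.7846×33.1 + 131.064×136.7 + 399.735×61.7 = 44658
T = 44658 / 593.5836 = 75.23 °C

T_f = 75.2 °C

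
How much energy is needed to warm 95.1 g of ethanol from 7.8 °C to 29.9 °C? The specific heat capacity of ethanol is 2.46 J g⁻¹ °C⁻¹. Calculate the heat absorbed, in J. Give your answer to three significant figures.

q = m c ΔT = 95.1 × 2.46 × (29.9 − 7.8)
q = 95.1 × 2.46 × 22.1 = 5170 J

q = 5170 J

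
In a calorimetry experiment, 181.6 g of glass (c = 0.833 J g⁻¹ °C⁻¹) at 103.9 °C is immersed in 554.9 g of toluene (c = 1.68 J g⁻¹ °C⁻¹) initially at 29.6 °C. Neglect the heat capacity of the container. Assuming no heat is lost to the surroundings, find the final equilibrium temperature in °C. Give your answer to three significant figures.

Heat lost by glass = heat gained by toluene.
(181.6)(0.833)(103.9 − T) = (554.9)(1.68)(T − 29.6)
151.2728 (103.9 − T) = 932.232 (T − 29.6)
15717 − 151.2728 T = 932.232 T − 27594
43311 = 1083.5048 T
T = 39.97 °C

T_f = 40.0 °C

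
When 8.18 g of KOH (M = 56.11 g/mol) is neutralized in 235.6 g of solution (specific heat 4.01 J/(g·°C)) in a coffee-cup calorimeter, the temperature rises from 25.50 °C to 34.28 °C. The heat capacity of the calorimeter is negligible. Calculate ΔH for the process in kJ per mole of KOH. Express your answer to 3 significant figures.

ΔH = -56.9 kJ/mol

|ΔT| = |34.28 − 25.50| = 8.78 °C
|q_surr| = (235.6 × 4.01) × 8.78 = 944.756 × 8.78 = 8295 J
n(KOH) = 8.18 / 56.11 = 0.1458 mol
Temperature rose, so q_rxn = −|q_surr| = -8.295 kJ
ΔH = q_rxn / n = -56.89 kJ/mol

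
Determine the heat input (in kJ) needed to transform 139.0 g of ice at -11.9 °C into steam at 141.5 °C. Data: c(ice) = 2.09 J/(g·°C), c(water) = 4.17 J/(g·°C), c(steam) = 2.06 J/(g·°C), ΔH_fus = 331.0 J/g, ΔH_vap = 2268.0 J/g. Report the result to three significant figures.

q = 435 kJ

q1 (heat ice -11.9→0.0 °C): 139.0 × 2.09 × 11.9 = 3457 J
q2 (melt at 0 °C): 139.0 × 331.0 = 46009 J
q3 (heat water 0.0→100.0 °C): 139.0 × 4.17 × 100.0 = 57963 J
q4 (vaporize at 100 °C): 139.0 × 2268.0 = 315252 J
q5 (heat steam 100.0→141.5 °C): 139.0 × 2.06 × 41.5 = 11883 J
Total: 3457 + 46009 + 57963 + 315252 + 11883 = 434564 J = 435 kJ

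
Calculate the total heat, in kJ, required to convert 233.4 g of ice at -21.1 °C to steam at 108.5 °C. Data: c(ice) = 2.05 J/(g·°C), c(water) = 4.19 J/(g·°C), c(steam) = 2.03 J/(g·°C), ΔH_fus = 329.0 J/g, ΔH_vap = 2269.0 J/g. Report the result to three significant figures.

q = 718 kJ

q1 (heat ice -21.1→0.0 °C): 233.4 × 2.05 × 21.1 = 10096 J
q2 (melt at 0 °C): 233.4 × 329.0 = 76789 J
q3 (heat water 0.0→100.0 °C): 233.4 × 4.19 × 100.0 = 97795 J
q4 (vaporize at 100 °C): 233.4 × 2269.0 = 529585 J
q5 (heat steam 100.0→108.5 °C): 233.4 × 2.03 × 8.5 = 4027 J
Total: 10096 + 76789 + 97795 + 529585 + 4027 = 718292 J = 718 kJ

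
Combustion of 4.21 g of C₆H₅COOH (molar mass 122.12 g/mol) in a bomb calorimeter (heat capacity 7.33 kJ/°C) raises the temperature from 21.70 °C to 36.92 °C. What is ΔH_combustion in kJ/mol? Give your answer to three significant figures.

ΔT = 36.92 − 21.70 = 15.22 °C
q_cal = C_cal × ΔT = 7.33 × 15.22 = 111.5626 kJ
n = 4.21 / 122.12 = 0.03447 mol
q_rxn = −q_cal = -111.5626 kJ
ΔH = -111.5626 / 0.03447 = -3237 kJ/mol

ΔH = -3240 kJ/mol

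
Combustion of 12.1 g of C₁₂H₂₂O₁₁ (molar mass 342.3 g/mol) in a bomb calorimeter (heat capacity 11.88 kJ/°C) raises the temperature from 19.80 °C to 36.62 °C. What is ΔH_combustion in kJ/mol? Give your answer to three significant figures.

ΔT = 36.62 − 19.80 = 16.82 °C
q_cal = C_cal × ΔT = 11.88 × 16.82 = 199.8216 kJ
n = 12.1 / 342.3 = 0.03535 mol
q_rxn = −q_cal = -199.8216 kJ
ΔH = -199.8216 / 0.03535 = -5653 kJ/mol

ΔH = -5650 kJ/mol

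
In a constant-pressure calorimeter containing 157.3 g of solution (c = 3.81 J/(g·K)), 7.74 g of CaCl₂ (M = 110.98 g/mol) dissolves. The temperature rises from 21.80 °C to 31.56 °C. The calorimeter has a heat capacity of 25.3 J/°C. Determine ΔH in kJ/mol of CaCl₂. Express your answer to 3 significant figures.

|ΔT| = |31.56 − 21.80| = 9.76 °C
|q_surr| = (157.3 × 3.81 + 25.3) × 9.76 = 624.613 × 9.76 = 6096 J
n(CaCl₂) = 7.74 / 110.98 = 0.06974 mol
Temperature rose, so q_rxn = −|q_surr| = -6.096 kJ
ΔH = q_rxn / n = -87.41 kJ/mol

ΔH = -87.4 kJ/mol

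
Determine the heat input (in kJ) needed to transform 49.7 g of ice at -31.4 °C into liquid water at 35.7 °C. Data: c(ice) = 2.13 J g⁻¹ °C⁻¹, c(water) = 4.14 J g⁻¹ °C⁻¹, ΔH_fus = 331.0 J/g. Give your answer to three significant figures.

q1 (heat ice -31.4→0.0 °C): 49.7 × 2.13 × 31.4 = 3324 J
q2 (melt at 0 °C): 49.7 × 331.0 = 16451 J
q3 (heat water 0.0→35.7 °C): 49.7 × 4.14 × 35.7 = 7346 J
Total: 3324 + 16451 + 7346 = 27121 J = 27.1 kJ

q = 27.1 kJ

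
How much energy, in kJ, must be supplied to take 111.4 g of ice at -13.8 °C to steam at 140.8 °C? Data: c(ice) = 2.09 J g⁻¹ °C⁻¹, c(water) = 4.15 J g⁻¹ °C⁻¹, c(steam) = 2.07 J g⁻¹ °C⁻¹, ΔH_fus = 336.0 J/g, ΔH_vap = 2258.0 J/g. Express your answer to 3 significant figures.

q = 348 kJ

q1 (heat ice -13.8→0.0 °C): 111.4 × 2.09 × 13.8 = 3213 J
q2 (melt at 0 °C): 111.4 × 336.0 = 37430 J
q3 (heat water 0.0→100.0 °C): 111.4 × 4.15 × 100.0 = 46231 J
q4 (vaporize at 100 °C): 111.4 × 2258.0 = 251541 J
q5 (heat steam 100.0→140.8 °C): 111.4 × 2.07 × 40.8 = 9408 J
Total: 3213 + 37430 + 46231 + 251541 + 9408 = 347823 J = 348 kJ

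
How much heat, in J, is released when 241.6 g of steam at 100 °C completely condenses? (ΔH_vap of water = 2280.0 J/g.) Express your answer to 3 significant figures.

q = m × ΔH_vap = 241.6 × 2280.0 = 550800 J

q = 551000 J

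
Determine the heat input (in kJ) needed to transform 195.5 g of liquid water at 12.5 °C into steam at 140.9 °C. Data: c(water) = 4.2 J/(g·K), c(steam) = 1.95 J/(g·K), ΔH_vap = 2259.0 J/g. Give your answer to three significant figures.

q = 529 kJ

q1 (heat water 12.5→100.0 °C): 195.5 × 4.2 × 87.5 = 71846 J
q2 (vaporize at 100 °C): 195.5 × 2259.0 = 441635 J
q3 (heat steam 100.0→140.9 °C): 195.5 × 1.95 × 40.9 = 15592 J
Total: 71846 + 441635 + 15592 = 529073 J = 529 kJ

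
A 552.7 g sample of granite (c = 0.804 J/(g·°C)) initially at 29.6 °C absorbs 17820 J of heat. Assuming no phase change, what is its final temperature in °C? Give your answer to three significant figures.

ΔT = q / (m c) = 17820 / (552.7 × 0.804) = 40.10 °C
T_f = 29.6 + 40.10 = 69.70 °C

T_f = 69.7 °C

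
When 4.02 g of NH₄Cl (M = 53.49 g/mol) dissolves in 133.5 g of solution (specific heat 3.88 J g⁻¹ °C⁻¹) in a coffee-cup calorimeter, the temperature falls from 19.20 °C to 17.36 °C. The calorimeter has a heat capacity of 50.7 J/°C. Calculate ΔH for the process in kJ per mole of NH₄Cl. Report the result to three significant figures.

ΔH = 13.9 kJ/mol

|ΔT| = |17.36 − 19.20| = 1.84 °C
|q_surr| = (133.5 × 3.88 + 50.7) × 1.84 = 568.68 × 1.84 = 1046 J
n(NH₄Cl) = 4.02 / 53.49 = 0.07515 mol
Temperature fell, so q_rxn = +|q_surr| = 1.046 kJ
ΔH = q_rxn / n = 13.92 kJ/mol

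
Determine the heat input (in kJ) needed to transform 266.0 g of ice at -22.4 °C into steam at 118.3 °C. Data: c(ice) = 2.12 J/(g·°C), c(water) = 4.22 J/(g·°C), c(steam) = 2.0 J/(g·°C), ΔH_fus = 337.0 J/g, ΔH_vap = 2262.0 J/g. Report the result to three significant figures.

q1 (heat ice -22.4→0.0 °C): 266.0 × 2.12 × 22.4 = 12632 J
q2 (melt at 0 °C): 266.0 × 337.0 = 89642 J
q3 (heat water 0.0→100.0 °C): 266.0 × 4.22 × 100.0 = 112252 J
q4 (vaporize at 100 °C): 266.0 × 2262.0 = 601692 J
q5 (heat steam 100.0→118.3 °C): 266.0 × 2.0 × 18.3 = 9736 J
Total: 12632 + 89642 + 112252 + 601692 + 9736 = 825954 J = 826 kJ

q = 826 kJ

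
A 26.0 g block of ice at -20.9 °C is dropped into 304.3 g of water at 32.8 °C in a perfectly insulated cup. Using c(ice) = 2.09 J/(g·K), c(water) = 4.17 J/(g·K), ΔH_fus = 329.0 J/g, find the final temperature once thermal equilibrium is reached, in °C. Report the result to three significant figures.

Heat to bring ice to 0 °C and melt it: q₁ = 26.0×2.09×20.9 + 26.0×329.0 = 9689.7 J
Heat the water can supply cooling to 0 °C: 304.3×4.17×32.8 = 41620.9 J > q₁, so all ice melts.
Energy balance: 304.3×4.17×(32.8 − T) = 9689.7 + 26.0×4.17×(T − 0)
1268.931(32.8 − T) = 9689.7 + 108.42 T
41620.9 − 9689.7 = 1377.351 T
T = 31931.2 / 1377.351 = 23.18 °C

T_f = 23.2 °C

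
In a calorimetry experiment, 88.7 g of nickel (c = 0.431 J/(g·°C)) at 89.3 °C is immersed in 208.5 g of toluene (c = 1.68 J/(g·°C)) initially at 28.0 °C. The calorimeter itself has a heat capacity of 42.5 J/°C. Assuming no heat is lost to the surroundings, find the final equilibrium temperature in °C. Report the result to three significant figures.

Heat lost by nickel = heat gained by toluene + calorimeter.
(88.7)(0.431)(89.3 − T) = [(208.5)(1.68) + 42.5](T − 28.0)
38.2297 (89.3 − T) = 392.78 (T − 28.0)
3413.9 − 38.2297 T = 392.78 T − 10998
14411.9 = 431.0097 T
T = 33.44 °C

T_f = 33.4 °C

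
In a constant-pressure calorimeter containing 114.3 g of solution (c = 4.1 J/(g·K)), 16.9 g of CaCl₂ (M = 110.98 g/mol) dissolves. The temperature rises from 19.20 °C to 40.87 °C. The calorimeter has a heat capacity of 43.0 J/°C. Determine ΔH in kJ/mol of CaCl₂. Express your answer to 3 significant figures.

ΔH = -72.8 kJ/mol

|ΔT| = |40.87 − 19.20| = 21.67 °C
|q_surr| = (114.3 × 4.1 + 43.0) × 21.67 = 511.63 × 21.67 = 11090 J
n(CaCl₂) = 16.9 / 110.98 = 0.1523 mol
Temperature rose, so q_rxn = −|q_surr| = -11.09 kJ
ΔH = q_rxn / n = -72.82 kJ/mol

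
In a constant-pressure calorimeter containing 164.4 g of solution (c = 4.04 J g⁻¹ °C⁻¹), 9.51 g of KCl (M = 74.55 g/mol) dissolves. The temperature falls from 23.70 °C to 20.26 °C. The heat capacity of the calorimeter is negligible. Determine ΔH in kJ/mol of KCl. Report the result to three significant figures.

|ΔT| = |20.26 − 23.70| = 3.44 °C
|q_surr| = (164.4 × 4.04) × 3.44 = 664.176 × 3.44 = 2285 J
n(KCl) = 9.51 / 74.55 = 0.1276 mol
Temperature fell, so q_rxn = +|q_surr| = 2.285 kJ
ΔH = q_rxn / n = 17.91 kJ/mol

ΔH = 17.9 kJ/mol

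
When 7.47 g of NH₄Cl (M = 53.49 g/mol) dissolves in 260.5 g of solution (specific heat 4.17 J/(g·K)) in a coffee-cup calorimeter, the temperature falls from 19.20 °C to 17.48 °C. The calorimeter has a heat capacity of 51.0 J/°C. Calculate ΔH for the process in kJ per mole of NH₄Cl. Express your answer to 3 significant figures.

ΔH = 14.0 kJ/mol

|ΔT| = |17.48 − 19.20| = 1.72 °C
|q_surr| = (260.5 × 4.17 + 51.0) × 1.72 = 1137.285 × 1.72 = 1956 J
n(NH₄Cl) = 7.47 / 53.49 = 0.1397 mol
Temperature fell, so q_rxn = +|q_surr| = 1.956 kJ
ΔH = q_rxn / n = 14.00 kJ/mol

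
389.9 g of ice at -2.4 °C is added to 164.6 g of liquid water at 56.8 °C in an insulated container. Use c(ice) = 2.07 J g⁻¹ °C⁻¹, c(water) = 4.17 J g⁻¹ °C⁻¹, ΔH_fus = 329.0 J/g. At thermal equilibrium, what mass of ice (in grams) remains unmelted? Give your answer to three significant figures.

Heat to warm all ice to 0 °C: 389.9×2.07×2.4 = 1937.0 J
Heat released by water cooling to 0 °C: 164.6×4.17×56.8 = 38986 J
38986 J < 1937.0 + 389.9×329.0 = 130214.1 J, so not all ice melts; final T = 0 °C.
Heat left for melting: 38986 − 1937.0 = 37049.0 J
Mass melted = 37049.0 / 329.0 = 112.6 g
Ice remaining = 389.9 − 112.6 = 277.3 g

m_ice remaining = 277 g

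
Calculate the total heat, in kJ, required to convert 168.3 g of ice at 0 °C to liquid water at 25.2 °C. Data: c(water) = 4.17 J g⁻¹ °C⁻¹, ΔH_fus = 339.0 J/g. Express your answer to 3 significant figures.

q1 (melt at 0 °C): 168.3 × 339.0 = 57054 J
q2 (heat water 0.0→25.2 °C): 168.3 × 4.17 × 25.2 = 17686 J
Total: 57054 + 17686 = 74740 J = 74.7 kJ

q = 74.7 kJ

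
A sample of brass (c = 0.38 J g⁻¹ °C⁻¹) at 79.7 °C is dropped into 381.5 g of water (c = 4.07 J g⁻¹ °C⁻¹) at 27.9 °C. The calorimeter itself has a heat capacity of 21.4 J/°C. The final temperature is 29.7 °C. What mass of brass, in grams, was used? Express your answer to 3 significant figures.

q_gained = (381.5 × 4.07 + 21.4) × (29.7 − 27.9) = 2833 J
q_lost = m × 0.38 × (79.7 − 29.7) = 19 m
m = 2833 / 19 = 149 g

m = 149 g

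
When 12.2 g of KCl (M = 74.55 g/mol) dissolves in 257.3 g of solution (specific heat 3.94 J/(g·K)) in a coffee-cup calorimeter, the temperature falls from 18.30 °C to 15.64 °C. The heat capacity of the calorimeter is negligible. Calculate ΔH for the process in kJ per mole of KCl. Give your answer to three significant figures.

ΔH = 16.5 kJ/mol

|ΔT| = |15.64 − 18.30| = 2.66 °C
|q_surr| = (257.3 × 3.94) × 2.66 = 1013.762 × 2.66 = 2697 J
n(KCl) = 12.2 / 74.55 = 0.1636 mol
Temperature fell, so q_rxn = +|q_surr| = 2.697 kJ
ΔH = q_rxn / n = 16.49 kJ/mol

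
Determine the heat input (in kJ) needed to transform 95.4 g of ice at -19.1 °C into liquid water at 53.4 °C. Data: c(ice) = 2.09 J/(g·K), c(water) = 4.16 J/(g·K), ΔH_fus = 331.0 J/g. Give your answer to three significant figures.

q1 (heat ice -19.1→0.0 °C): 95.4 × 2.09 × 19.1 = 3808 J
q2 (melt at 0 °C): 95.4 × 331.0 = 31577 J
q3 (heat water 0.0→53.4 °C): 95.4 × 4.16 × 53.4 = 21193 J
Total: 3808 + 31577 + 21193 = 56578 J = 56.6 kJ

q = 56.6 kJ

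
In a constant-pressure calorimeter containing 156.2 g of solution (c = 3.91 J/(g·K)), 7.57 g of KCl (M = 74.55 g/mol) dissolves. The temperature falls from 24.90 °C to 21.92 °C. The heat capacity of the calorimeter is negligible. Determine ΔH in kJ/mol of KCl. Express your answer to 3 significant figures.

|ΔT| = |21.92 − 24.90| = 2.98 °C
|q_surr| = (156.2 × 3.91) × 2.98 = 610.742 × 2.98 = 1820 J
n(KCl) = 7.57 / 74.55 = 0.1015 mol
Temperature fell, so q_rxn = +|q_surr| = 1.820 kJ
ΔH = q_rxn / n = 17.93 kJ/mol

ΔH = 17.9 kJ/mol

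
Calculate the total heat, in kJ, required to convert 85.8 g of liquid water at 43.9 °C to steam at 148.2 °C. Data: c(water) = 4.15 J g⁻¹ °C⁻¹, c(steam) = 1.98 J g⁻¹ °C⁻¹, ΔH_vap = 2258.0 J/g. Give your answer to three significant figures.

q = 222 kJ

q1 (heat water 43.9→100.0 °C): 85.8 × 4.15 × 56.1 = 19976 J
q2 (vaporize at 100 °C): 85.8 × 2258.0 = 193736 J
q3 (heat steam 100.0→148.2 °C): 85.8 × 1.98 × 48.2 = 8188 J
Total: 19976 + 193736 + 8188 = 221900 J = 222 kJ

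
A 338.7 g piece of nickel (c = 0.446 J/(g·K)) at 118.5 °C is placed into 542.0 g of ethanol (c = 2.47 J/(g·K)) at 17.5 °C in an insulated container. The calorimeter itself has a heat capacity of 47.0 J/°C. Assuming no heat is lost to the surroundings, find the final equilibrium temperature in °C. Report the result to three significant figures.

T_f = 27.4 °C

Heat lost by nickel = heat gained by ethanol + calorimeter.
(338.7)(0.446)(118.5 − T) = [(542.0)(2.47) + 47.0](T − 17.5)
151.0602 (118.5 − T) = 1385.74 (T − 17.5)
17901 − 151.0602 T = 1385.74 T − 24250
42151 = 1536.8002 T
T = 27.43 °C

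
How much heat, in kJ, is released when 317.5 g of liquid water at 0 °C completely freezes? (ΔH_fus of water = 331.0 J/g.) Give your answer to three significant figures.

q = m × ΔH_fus = 317.5 × 331.0 = 105100 J = 105 kJ

q = 105 kJ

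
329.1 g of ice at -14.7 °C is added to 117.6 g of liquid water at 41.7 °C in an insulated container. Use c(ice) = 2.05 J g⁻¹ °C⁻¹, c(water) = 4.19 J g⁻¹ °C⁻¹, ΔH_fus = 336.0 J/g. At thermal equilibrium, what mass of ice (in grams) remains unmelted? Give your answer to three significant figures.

Heat to warm all ice to 0 °C: 329.1×2.05×14.7 = 9917.4 J
Heat released by water cooling to 0 °C: 117.6×4.19×41.7 = 20547 J
20547 J < 9917.4 + 329.1×336.0 = 120495.0 J, so not all ice melts; final T = 0 °C.
Heat left for melting: 20547 − 9917.4 = 10629.6 J
Mass melted = 10629.6 / 336.0 = 31.64 g
Ice remaining = 329.1 − 31.64 = 297.46 g

m_ice remaining = 297 g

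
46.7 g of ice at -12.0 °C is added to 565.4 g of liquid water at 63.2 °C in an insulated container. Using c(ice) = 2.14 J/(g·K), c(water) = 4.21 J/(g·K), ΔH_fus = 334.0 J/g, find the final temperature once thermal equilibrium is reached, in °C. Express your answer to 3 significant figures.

T_f = 51.9 °C

Heat to bring ice to 0 °C and melt it: q₁ = 46.7×2.14×12.0 + 46.7×334.0 = 16797 J
Heat the water can supply cooling to 0 °C: 565.4×4.21×63.2 = 150437 J > q₁, so all ice melts.
Energy balance: 565.4×4.21×(63.2 − T) = 16797 + 46.7×4.21×(T − 0)
2380.334(63.2 − T) = 16797 + 196.607 T
150437 − 16797 = 2576.941 T
T = 133640 / 2576.941 = 51.86 °C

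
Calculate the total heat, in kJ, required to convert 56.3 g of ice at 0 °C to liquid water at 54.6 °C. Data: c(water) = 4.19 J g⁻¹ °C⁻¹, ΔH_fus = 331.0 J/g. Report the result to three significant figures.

q1 (melt at 0 °C): 56.3 × 331.0 = 18635 J
q2 (heat water 0.0→54.6 °C): 56.3 × 4.19 × 54.6 = 12880 J
Total: 18635 + 12880 = 31515 J = 31.5 kJ

q = 31.5 kJ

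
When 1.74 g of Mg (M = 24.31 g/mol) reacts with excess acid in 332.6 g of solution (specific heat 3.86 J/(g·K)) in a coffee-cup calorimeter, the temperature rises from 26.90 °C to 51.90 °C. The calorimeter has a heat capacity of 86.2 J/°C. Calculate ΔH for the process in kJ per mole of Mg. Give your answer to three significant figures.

ΔH = -479 kJ/mol

|ΔT| = |51.90 − 26.90| = 25.00 °C
|q_surr| = (332.6 × 3.86 + 86.2) × 25.00 = 1370.036 × 25.00 = 34251 J
n(Mg) = 1.74 / 24.31 = 0.071575 mol
Temperature rose, so q_rxn = −|q_surr| = -34.251 kJ
ΔH = q_rxn / n = -478.5 kJ/mol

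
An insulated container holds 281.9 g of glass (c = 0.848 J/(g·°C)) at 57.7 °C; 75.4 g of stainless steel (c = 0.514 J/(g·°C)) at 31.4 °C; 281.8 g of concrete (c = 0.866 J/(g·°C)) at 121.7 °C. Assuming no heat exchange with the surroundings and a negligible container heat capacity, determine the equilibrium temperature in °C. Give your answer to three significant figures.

T_f = 85.7 °C

Σ mᵢcᵢ(T − Tᵢ) = 0  ⇒  T = Σ mᵢcᵢTᵢ / Σ mᵢcᵢ
Σ mᵢcᵢ = 281.9×0.848 + 75.4×0.514 + 281.8×0.866 = 521.8456
Σ mᵢcᵢTᵢ = 239.0512×57.7 + 38.7556×31.4 + 244.0388×121.7 = 44710
T = 44710 / 521.8456 = 85.68 °C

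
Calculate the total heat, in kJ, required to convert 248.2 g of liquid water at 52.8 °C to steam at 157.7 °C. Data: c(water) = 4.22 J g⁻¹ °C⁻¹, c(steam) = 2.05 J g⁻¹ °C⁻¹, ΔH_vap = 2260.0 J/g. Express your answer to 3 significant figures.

q1 (heat water 52.8→100.0 °C): 248.2 × 4.22 × 47.2 = 49437 J
q2 (vaporize at 100 °C): 248.2 × 2260.0 = 560932 J
q3 (heat steam 100.0→157.7 °C): 248.2 × 2.05 × 57.7 = 29358 J
Total: 49437 + 560932 + 29358 = 639727 J = 640 kJ

q = 640 kJ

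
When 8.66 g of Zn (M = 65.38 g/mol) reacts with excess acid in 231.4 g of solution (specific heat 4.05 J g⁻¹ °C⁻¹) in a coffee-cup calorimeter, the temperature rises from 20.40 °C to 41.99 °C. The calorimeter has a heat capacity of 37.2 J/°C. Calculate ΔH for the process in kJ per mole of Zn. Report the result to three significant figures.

ΔH = -159 kJ/mol

|ΔT| = |41.99 − 20.40| = 21.59 °C
|q_surr| = (231.4 × 4.05 + 37.2) × 21.59 = 974.37 × 21.59 = 21040 J
n(Zn) = 8.66 / 65.38 = 0.1325 mol
Temperature rose, so q_rxn = −|q_surr| = -21.04 kJ
ΔH = q_rxn / n = -158.8 kJ/mol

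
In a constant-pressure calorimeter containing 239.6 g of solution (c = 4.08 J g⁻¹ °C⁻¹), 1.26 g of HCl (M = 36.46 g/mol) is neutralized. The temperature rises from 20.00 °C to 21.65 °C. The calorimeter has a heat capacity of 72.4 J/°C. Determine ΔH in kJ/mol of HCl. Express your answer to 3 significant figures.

|ΔT| = |21.65 − 20.00| = 1.65 °C
|q_surr| = (239.6 × 4.08 + 72.4) × 1.65 = 1049.968 × 1.65 = 1732 J
n(HCl) = 1.26 / 36.46 = 0.03456 mol
Temperature rose, so q_rxn = −|q_surr| = -1.732 kJ
ΔH = q_rxn / n = -50.12 kJ/mol

ΔH = -50.1 kJ/mol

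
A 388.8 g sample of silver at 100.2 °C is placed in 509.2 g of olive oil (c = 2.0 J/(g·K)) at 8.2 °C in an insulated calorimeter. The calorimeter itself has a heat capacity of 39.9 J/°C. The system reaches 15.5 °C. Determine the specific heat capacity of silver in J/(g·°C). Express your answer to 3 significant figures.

q_gained = (509.2 × 2.0 + 39.9) × (15.5 − 8.2) = 7726 J
q_lost = 388.8 × c × (100.2 − 15.5) = 32931.36 c
Set equal: c = 7726 / 32931.36 = 0.235 J/(g·°C)

c = 0.235 J/(g·°C)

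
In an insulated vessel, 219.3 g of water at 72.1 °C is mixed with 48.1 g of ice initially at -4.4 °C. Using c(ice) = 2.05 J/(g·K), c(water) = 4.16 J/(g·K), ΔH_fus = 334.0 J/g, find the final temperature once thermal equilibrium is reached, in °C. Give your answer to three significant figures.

Heat to bring ice to 0 °C and melt it: q₁ = 48.1×2.05×4.4 + 48.1×334.0 = 16499 J
Heat the water can supply cooling to 0 °C: 219.3×4.16×72.1 = 65776.0 J > q₁, so all ice melts.
Energy balance: 219.3×4.16×(72.1 − T) = 16499 + 48.1×4.16×(T − 0)
912.288(72.1 − T) = 16499 + 200.096 T
65776.0 − 16499 = 1112.384 T
T = 49277.0 / 1112.384 = 44.30 °C

T_f = 44.3 °C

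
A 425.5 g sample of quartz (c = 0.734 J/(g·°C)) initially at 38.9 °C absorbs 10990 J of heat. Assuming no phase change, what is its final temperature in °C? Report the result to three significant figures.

ΔT = q / (m c) = 10990 / (425.5 × 0.734) = 35.19 °C
T_f = 38.9 + 35.19 = 74.09 °C

T_f = 74.1 °C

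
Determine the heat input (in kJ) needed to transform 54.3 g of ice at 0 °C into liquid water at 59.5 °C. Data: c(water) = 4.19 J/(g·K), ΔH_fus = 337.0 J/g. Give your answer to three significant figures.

q1 (melt at 0 °C): 54.3 × 337.0 = 18299 J
q2 (heat water 0.0→59.5 °C): 54.3 × 4.19 × 59.5 = 13537 J
Total: 18299 + 13537 = 31836 J = 31.8 kJ

q = 31.8 kJ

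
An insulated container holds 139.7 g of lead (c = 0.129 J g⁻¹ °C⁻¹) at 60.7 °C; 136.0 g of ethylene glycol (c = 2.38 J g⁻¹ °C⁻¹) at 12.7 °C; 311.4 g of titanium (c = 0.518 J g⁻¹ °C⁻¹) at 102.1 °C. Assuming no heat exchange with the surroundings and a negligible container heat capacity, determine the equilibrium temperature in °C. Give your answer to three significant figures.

T_f = 43.1 °C

Σ mᵢcᵢ(T − Tᵢ) = 0  ⇒  T = Σ mᵢcᵢTᵢ / Σ mᵢcᵢ
Σ mᵢcᵢ = 139.7×0.129 + 136.0×2.38 + 311.4×0.518 = 503.0065
Σ mᵢcᵢTᵢ = 18.0213×60.7 + 323.68×12.7 + 161.3052×102.1 = 21674
T = 21674 / 503.0065 = 43.09 °C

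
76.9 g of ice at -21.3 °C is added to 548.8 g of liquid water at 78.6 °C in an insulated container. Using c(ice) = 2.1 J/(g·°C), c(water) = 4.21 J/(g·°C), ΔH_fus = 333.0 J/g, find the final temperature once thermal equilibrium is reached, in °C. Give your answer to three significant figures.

T_f = 57.9 °C

Heat to bring ice to 0 °C and melt it: q₁ = 76.9×2.1×21.3 + 76.9×333.0 = 29047 J
Heat the water can supply cooling to 0 °C: 548.8×4.21×78.6 = 181601 J > q₁, so all ice melts.
Energy balance: 548.8×4.21×(78.6 − T) = 29047 + 76.9×4.21×(T − 0)
2310.448(78.6 − T) = 29047 + 323.749 T
181601 − 29047 = 2634.197 T
T = 152554 / 2634.197 = 57.91 °C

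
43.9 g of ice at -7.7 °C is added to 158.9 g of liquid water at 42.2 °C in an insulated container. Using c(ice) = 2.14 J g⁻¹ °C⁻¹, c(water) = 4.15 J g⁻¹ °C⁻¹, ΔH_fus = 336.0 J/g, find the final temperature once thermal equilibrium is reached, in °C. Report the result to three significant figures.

T_f = 14.7 °C

Heat to bring ice to 0 °C and melt it: q₁ = 43.9×2.14×7.7 + 43.9×336.0 = 15474 J
Heat the water can supply cooling to 0 °C: 158.9×4.15×42.2 = 27828.2 J > q₁, so all ice melts.
Energy balance: 158.9×4.15×(42.2 − T) = 15474 + 43.9×4.15×(T − 0)
659.435(42.2 − T) = 15474 + 182.185 T
27828.2 − 15474 = 841.620 T
T = 12354.2 / 841.620 = 14.68 °C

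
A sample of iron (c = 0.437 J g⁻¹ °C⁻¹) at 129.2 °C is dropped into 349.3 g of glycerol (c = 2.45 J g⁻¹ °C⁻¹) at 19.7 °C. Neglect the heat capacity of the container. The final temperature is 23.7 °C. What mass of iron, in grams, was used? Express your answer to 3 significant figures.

q_gained = (349.3 × 2.45) × (23.7 − 19.7) = 3423 J
q_lost = m × 0.437 × (129.2 − 23.7) = 46.1035 m
m = 3423 / 46.1035 = 74.2 g

m = 74.2 g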